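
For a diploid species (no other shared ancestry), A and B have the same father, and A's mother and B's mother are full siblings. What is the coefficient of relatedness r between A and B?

Relatedness sums over independent paths through distinct common ancestors.
A and B are related in two ways: half-sibs through their shared father (r = 1/4) and first cousins through their mothers (r = 1/8).
r = 1/4 + 1/8 = 3/8 = 0.375.

0.375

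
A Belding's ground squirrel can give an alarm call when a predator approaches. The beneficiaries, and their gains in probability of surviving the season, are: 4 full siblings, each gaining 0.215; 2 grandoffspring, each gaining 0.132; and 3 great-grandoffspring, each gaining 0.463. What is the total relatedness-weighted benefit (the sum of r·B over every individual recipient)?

0.669625

r to a full sibling = 1/2 (full sibs share both parents — two paths of length 2: r = 2·(1/2)^2 = 1/2).
r to a grandoffspring = 0.25 (two parent–offspring links: r = (1/2)^2 = 1/4).
r to a great-grandoffspring = 1/8 (three parent–offspring links: r = (1/2)^3 = 1/8).
Summing one r·B term per recipient: 4·0.5·0.215 + 2·0.25·0.132 + 3·0.125·0.463 = 0.669625.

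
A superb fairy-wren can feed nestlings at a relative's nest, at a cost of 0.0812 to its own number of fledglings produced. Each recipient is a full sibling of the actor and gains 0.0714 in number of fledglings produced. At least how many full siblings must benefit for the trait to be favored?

r to a full sibling = 0.5 (full sibs share both parents — two paths of length 2: r = 2·(1/2)^2 = 1/2).
Hamilton's rule: n·r·B > C  ⇒  n > C/(r·B) = 0.0812/(0.5·0.0714) = 2.275.
The smallest integer exceeding 2.275 is 3.

3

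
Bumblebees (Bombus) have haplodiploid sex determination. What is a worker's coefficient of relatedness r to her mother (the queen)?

One meiotic link between diploid queen and diploid daughter: r = 1/2.

0.5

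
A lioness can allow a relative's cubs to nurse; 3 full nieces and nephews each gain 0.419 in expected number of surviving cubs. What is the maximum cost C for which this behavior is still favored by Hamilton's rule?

0.31425

r to a full niece or nephew = 1/4 (full aunt/uncle↔niece/nephew: two paths of length 3 through the shared grandparent pair: r = 2·(1/2)^3 = 1/4).
Hamilton's rule: n·r·B > C, so the trait is favored while C < n·r·B = 3·0.25·0.419 = 0.31425.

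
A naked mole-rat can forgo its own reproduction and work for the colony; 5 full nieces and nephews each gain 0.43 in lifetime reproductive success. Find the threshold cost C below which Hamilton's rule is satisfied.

r to a full niece or nephew = 0.25 (full aunt/uncle↔niece/nephew: two paths of length 3 through the shared grandparent pair: r = 2·(1/2)^3 = 1/4).
Hamilton's rule: n·r·B > C, so the trait is favored while C < n·r·B = 5·0.25·0.43 = 0.5375.

0.5375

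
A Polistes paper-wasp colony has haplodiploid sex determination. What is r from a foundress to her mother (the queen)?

0.5

One meiotic link between diploid queen and diploid daughter: r = 1/2.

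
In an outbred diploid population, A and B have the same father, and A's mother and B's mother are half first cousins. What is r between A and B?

Independent pedigree routes through distinct common ancestors add.
A and B are related in two ways: half-sibs through their shared father (r = 1/4) and half second cousins through their mothers (r = 1/64).
r = 1/4 + 1/64 = 17/64 = 0.265625.

0.265625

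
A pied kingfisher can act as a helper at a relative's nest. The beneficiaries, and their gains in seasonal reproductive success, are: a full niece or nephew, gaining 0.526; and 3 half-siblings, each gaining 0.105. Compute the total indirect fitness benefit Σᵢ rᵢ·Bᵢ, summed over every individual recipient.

r to a full niece or nephew = 0.25 (full aunt/uncle↔niece/nephew: two paths of length 3 through the shared grandparent pair: r = 2·(1/2)^3 = 1/4).
r to a half-sibling = 0.25 (half-sibs share one parent — one path of length 2: r = (1/2)^2 = 1/4).
Summing one r·B term per recipient: 1·0.25·0.526 + 3·0.25·0.105 = 0.21025.

0.21025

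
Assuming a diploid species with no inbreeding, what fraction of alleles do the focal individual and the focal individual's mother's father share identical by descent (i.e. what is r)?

Each parent–offspring link contributes a factor of 1/2, and independent paths through distinct common ancestors add.
Two parent–offspring links: r = (1/2)^2 = 1/4.

0.25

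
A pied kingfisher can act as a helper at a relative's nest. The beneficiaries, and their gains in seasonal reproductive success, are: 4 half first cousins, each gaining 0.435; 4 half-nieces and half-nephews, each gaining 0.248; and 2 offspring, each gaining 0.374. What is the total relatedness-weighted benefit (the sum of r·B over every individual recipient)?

0.60675

r to a half first cousin = 0.0625 (half first cousins share one grandparent — one path of length 4: r = (1/2)^4 = 1/16).
r to a half-niece or half-nephew = 1/8 (half-aunt/uncle↔niece/nephew: one path of length 3: r = (1/2)^3 = 1/8).
r to an offspring = 1/2 (one parent–offspring link: r = (1/2)^1 = 1/2).
Summing one r·B term per recipient: 4·0.0625·0.435 + 4·0.125·0.248 + 2·0.5·0.374 = 0.60675.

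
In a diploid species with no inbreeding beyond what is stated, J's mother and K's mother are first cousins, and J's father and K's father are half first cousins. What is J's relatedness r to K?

With two independent routes of shared ancestry, r is the sum of the two contributions.
J and K are related in two ways: second cousins through their mothers (r = 1/32) and half second cousins through their fathers (r = 1/64).
r = 1/32 + 1/64 = 0.046875.

0.046875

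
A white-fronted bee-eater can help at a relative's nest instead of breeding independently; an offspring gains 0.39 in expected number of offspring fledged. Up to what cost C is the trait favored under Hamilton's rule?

0.195

r to an offspring = 1/2 (one parent–offspring link: r = (1/2)^1 = 1/2).
Hamilton's rule: n·r·B > C, so the trait is favored while C < n·r·B = 1·0.5·0.39 = 0.195.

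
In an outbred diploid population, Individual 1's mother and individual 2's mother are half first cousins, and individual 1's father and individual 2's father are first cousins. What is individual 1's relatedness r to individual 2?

With two independent routes of shared ancestry, r is the sum of the two contributions.
Individual 1 and individual 2 are related in two ways: half second cousins through their mothers (r = 1/64) and second cousins through their fathers (r = 1/32).
r = 1/64 + 1/32 = 0.046875.

0.046875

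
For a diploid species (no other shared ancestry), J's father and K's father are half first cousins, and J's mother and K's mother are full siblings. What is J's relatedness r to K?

0.140625

Independent pedigree routes through distinct common ancestors add.
J and K are related in two ways: half second cousins through their fathers (r = 1/64) and first cousins through their mothers (r = 1/8).
r = 1/64 + 1/8 = 9/64 = 0.140625.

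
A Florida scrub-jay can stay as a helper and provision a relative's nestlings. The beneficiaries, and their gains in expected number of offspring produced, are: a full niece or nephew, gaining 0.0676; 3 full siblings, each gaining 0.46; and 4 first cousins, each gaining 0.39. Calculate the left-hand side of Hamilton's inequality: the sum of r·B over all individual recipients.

0.9019

r to a full niece or nephew = 1/4 (full aunt/uncle↔niece/nephew: two paths of length 3 through the shared grandparent pair: r = 2·(1/2)^3 = 1/4).
r to a full sibling = 1/2 (full sibs share both parents — two paths of length 2: r = 2·(1/2)^2 = 1/2).
r to a first cousin = 1/8 (first cousins share one grandparent pair — two paths of length 4: r = 2·(1/2)^4 = 1/8).
Summing one r·B term per recipient: 1·0.25·0.0676 + 3·0.5·0.46 + 4·0.125·0.39 = 0.9019.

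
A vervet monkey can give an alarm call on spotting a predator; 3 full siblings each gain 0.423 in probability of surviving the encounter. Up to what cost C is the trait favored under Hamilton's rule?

r to a full sibling = 1/2 (full sibs share both parents — two paths of length 2: r = 2·(1/2)^2 = 1/2).
Hamilton's rule: n·r·B > C, so the trait is favored while C < n·r·B = 3·0.5·0.423 = 0.6345.

0.6345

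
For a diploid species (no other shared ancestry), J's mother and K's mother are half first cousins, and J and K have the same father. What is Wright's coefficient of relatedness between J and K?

0.265625

Independent pedigree routes through distinct common ancestors add.
J and K are related in two ways: half second cousins through their mothers (r = 1/64) and half-sibs through their shared father (r = 1/4).
r = 1/64 + 1/4 = 17/64 = 0.265625.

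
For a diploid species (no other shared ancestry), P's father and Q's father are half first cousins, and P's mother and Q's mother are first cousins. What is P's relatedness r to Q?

Wright's path rule: contributions from independent ancestry routes add.
P and Q are related in two ways: half second cousins through their fathers (r = 1/64) and second cousins through their mothers (r = 1/32).
r = 1/64 + 1/32 = 0.046875.

0.046875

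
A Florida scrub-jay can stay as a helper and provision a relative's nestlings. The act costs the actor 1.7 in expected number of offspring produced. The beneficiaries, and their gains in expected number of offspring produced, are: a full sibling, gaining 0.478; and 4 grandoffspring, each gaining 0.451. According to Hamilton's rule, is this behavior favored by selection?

Hamilton's rule: the trait is favored when the sum of r·B over every recipient exceeds the actor's cost C.
r to a full sibling = 1/2 (full sibs share both parents — two paths of length 2: r = 2·(1/2)^2 = 1/2).
r to a grandoffspring = 0.25 (two parent–offspring links: r = (1/2)^2 = 1/4).
Summing one r·B term per recipient: 1·0.5·0.478 + 4·0.25·0.451 = 0.69.
0.69 < 1.7: the indirect benefit is less than the cost.

No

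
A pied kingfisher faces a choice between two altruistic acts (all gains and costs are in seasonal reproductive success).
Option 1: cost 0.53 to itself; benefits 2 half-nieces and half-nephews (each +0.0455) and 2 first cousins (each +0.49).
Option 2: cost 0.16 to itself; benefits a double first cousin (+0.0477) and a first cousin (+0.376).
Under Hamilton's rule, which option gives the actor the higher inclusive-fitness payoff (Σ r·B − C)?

Option 1: r to a half-niece or half-nephew = 0.125.
Option 1: r to a first cousin = 0.125.
Option 1: Σ r·B − C = (2·0.125·0.0455 + 2·0.125·0.49) − 0.53 = -0.396125.
Option 2: r to a double first cousin = 0.25.
Option 2: r to a first cousin = 0.125.
Option 2: Σ r·B − C = (1·0.25·0.0477 + 1·0.125·0.376) − 0.16 = -0.101075.
Option 2 has the higher net inclusive-fitness payoff.

Option 2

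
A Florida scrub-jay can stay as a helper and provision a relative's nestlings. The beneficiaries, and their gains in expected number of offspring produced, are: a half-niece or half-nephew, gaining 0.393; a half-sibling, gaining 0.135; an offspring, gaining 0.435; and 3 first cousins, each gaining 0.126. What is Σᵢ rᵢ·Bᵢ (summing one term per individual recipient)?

r to a half-niece or half-nephew = 1/8 (half-aunt/uncle↔niece/nephew: one path of length 3: r = (1/2)^3 = 1/8).
r to a half-sibling = 1/4 (half-sibs share one parent — one path of length 2: r = (1/2)^2 = 1/4).
r to an offspring = 1/2 (one parent–offspring link: r = (1/2)^1 = 1/2).
r to a first cousin = 1/8 (first cousins share one grandparent pair — two paths of length 4: r = 2·(1/2)^4 = 1/8).
Summing one r·B term per recipient: 1·0.125·0.393 + 1·0.25·0.135 + 1·0.5·0.435 + 3·0.125·0.126 = 0.347625.

0.347625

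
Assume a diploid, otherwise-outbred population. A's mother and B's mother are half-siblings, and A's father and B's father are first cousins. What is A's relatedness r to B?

0.09375

Independent pedigree routes through distinct common ancestors add.
A and B are related in two ways: half first cousins through their mothers (r = 1/16) and second cousins through their fathers (r = 1/32).
r = 1/16 + 1/32 = 0.09375.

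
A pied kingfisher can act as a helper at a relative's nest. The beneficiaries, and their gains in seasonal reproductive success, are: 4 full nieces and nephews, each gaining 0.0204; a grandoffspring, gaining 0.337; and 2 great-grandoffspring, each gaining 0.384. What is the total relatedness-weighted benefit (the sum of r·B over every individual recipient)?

0.20065

r to a full niece or nephew = 1/4 (full aunt/uncle↔niece/nephew: two paths of length 3 through the shared grandparent pair: r = 2·(1/2)^3 = 1/4).
r to a grandoffspring = 1/4 (two parent–offspring links: r = (1/2)^2 = 1/4).
r to a great-grandoffspring = 0.125 (three parent–offspring links: r = (1/2)^3 = 1/8).
Summing one r·B term per recipient: 4·0.25·0.0204 + 1·0.25·0.337 + 2·0.125·0.384 = 0.20065.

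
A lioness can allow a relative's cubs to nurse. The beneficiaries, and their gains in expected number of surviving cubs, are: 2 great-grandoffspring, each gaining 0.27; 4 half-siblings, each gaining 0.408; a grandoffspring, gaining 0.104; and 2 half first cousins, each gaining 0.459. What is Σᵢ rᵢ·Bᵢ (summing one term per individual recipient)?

r to a great-grandoffspring = 0.125 (three parent–offspring links: r = (1/2)^3 = 1/8).
r to a half-sibling = 0.25 (half-sibs share one parent — one path of length 2: r = (1/2)^2 = 1/4).
r to a grandoffspring = 1/4 (two parent–offspring links: r = (1/2)^2 = 1/4).
r to a half first cousin = 0.0625 (half first cousins share one grandparent — one path of length 4: r = (1/2)^4 = 1/16).
Summing one r·B term per recipient: 2·0.125·0.27 + 4·0.25·0.408 + 1·0.25·0.104 + 2·0.0625·0.459 = 0.558875.

0.558875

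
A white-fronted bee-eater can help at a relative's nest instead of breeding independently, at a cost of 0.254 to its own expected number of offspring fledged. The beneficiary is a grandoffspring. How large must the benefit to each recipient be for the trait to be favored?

r to a grandoffspring = 0.25 (two parent–offspring links: r = (1/2)^2 = 1/4).
Hamilton's rule with n recipients of equal r: n·r·B > C, so B > C/(n·r) = 0.254/(1·0.25) = 1.016.

1.016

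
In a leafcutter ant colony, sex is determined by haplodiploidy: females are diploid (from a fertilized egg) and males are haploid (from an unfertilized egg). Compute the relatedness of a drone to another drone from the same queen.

0.5

Haploid brothers each carry a random half of the queen's diploid genome, so on average they share half: r = 1/2.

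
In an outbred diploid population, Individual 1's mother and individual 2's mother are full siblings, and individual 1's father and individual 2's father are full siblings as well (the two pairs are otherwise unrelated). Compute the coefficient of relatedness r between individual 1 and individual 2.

0.25

With two independent routes of shared ancestry, r is the sum of the two contributions.
Individual 1 and individual 2 are related in two ways: first cousins through their mothers (r = 1/8) and first cousins through their fathers (r = 1/8) — i.e. double first cousins.
r = 1/8 + 1/8 = 1/4 = 0.25.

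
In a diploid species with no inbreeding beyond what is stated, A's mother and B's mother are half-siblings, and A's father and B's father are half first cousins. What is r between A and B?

Relatedness sums over independent paths through distinct common ancestors.
A and B are related in two ways: half first cousins through their mothers (r = 1/16) and half second cousins through their fathers (r = 1/64).
r = 1/16 + 1/64 = 0.078125.

0.078125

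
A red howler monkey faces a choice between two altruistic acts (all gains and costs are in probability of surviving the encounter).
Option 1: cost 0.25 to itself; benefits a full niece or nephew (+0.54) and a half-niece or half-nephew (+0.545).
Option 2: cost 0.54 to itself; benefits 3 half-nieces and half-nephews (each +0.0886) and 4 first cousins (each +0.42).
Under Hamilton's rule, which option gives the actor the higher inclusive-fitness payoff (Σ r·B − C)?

Option 1

Option 1: r to a full niece or nephew = 0.25.
Option 1: r to a half-niece or half-nephew = 0.125.
Option 1: Σ r·B − C = (1·0.25·0.54 + 1·0.125·0.545) − 0.25 = -0.046875.
Option 2: r to a half-niece or half-nephew = 0.125.
Option 2: r to a first cousin = 0.125.
Option 2: Σ r·B − C = (3·0.125·0.0886 + 4·0.125·0.42) − 0.54 = -0.296775.
Option 1 has the higher net inclusive-fitness payoff.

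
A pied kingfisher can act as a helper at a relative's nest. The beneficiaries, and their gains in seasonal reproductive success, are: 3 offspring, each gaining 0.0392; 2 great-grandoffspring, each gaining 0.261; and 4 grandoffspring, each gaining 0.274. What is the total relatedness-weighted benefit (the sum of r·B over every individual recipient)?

0.39805

r to an offspring = 0.5 (one parent–offspring link: r = (1/2)^1 = 1/2).
r to a great-grandoffspring = 0.125 (three parent–offspring links: r = (1/2)^3 = 1/8).
r to a grandoffspring = 1/4 (two parent–offspring links: r = (1/2)^2 = 1/4).
Summing one r·B term per recipient: 3·0.5·0.0392 + 2·0.125·0.261 + 4·0.25·0.274 = 0.39805.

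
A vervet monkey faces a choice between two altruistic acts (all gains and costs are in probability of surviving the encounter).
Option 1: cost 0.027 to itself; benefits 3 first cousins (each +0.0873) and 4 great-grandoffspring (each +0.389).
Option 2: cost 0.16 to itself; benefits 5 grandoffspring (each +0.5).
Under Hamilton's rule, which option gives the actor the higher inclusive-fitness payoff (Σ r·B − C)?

Option 1: r to a first cousin = 0.125.
Option 1: r to a great-grandoffspring = 0.125.
Option 1: Σ r·B − C = (3·0.125·0.0873 + 4·0.125·0.389) − 0.027 = 0.2002375.
Option 2: r to a grandoffspring = 0.25.
Option 2: Σ r·B − C = (5·0.25·0.5) − 0.16 = 0.465.
Option 2 has the higher net inclusive-fitness payoff.

Option 2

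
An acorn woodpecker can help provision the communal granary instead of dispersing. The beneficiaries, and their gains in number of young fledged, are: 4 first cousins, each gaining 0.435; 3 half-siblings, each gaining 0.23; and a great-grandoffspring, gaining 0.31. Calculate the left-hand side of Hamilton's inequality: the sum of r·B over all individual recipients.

r to a first cousin = 1/8 (first cousins share one grandparent pair — two paths of length 4: r = 2·(1/2)^4 = 1/8).
r to a half-sibling = 0.25 (half-sibs share one parent — one path of length 2: r = (1/2)^2 = 1/4).
r to a great-grandoffspring = 0.125 (three parent–offspring links: r = (1/2)^3 = 1/8).
Summing one r·B term per recipient: 4·0.125·0.435 + 3·0.25·0.23 + 1·0.125·0.31 = 0.42875.

0.42875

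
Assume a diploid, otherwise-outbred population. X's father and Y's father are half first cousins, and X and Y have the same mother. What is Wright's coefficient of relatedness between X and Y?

0.265625

With two independent routes of shared ancestry, r is the sum of the two contributions.
X and Y are related in two ways: half second cousins through their fathers (r = 1/64) and half-sibs through their shared mother (r = 1/4).
r = 1/64 + 1/4 = 0.265625.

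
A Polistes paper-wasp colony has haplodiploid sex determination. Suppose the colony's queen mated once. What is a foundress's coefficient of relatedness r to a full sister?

Haplodiploid full sisters inherit their father's entire haploid genome identically (contributing 1/2) and on average half of their mother's contribution (1/2 · 1/2 = 1/4); r = 1/2 + 1/4 = 3/4.

0.75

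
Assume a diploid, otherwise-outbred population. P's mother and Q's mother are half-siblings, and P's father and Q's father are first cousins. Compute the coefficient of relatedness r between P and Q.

Independent pedigree routes through distinct common ancestors add.
P and Q are related in two ways: half first cousins through their mothers (r = 1/16) and second cousins through their fathers (r = 1/32).
r = 1/16 + 1/32 = 0.09375.

0.09375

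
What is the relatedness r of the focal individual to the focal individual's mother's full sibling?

Each parent–offspring link contributes a factor of 1/2, and independent paths through distinct common ancestors add.
Full aunt/uncle↔niece/nephew: two paths of length 3 through the shared grandparent pair: r = 2·(1/2)^3 = 1/4.

0.25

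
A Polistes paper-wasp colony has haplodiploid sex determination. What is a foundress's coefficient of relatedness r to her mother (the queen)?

0.5

One meiotic link between diploid queen and diploid daughter: r = 1/2.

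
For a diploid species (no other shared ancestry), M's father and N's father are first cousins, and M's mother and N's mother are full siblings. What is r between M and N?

With two independent routes of shared ancestry, r is the sum of the two contributions.
M and N are related in two ways: second cousins through their fathers (r = 1/32) and first cousins through their mothers (r = 1/8).
r = 1/32 + 1/8 = 5/32 = 0.15625.

0.15625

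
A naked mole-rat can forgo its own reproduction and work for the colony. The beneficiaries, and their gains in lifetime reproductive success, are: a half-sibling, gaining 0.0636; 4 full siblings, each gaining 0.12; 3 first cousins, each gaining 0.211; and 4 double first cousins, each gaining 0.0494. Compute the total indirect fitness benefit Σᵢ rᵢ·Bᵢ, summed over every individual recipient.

0.384425

r to a half-sibling = 1/4 (half-sibs share one parent — one path of length 2: r = (1/2)^2 = 1/4).
r to a full sibling = 1/2 (full sibs share both parents — two paths of length 2: r = 2·(1/2)^2 = 1/2).
r to a first cousin = 0.125 (first cousins share one grandparent pair — two paths of length 4: r = 2·(1/2)^4 = 1/8).
r to a double first cousin = 1/4 (double first cousins share both grandparent pairs — four paths of length 4: r = 4·(1/2)^4 = 1/4).
Summing one r·B term per recipient: 1·0.25·0.0636 + 4·0.5·0.12 + 3·0.125·0.211 + 4·0.25·0.0494 = 0.384425.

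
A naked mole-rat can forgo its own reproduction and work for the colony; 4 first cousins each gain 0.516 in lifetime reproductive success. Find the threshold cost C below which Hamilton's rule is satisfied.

r to a first cousin = 1/8 (first cousins share one grandparent pair — two paths of length 4: r = 2·(1/2)^4 = 1/8).
Hamilton's rule: n·r·B > C, so the trait is favored while C < n·r·B = 4·0.125·0.516 = 0.258.

0.258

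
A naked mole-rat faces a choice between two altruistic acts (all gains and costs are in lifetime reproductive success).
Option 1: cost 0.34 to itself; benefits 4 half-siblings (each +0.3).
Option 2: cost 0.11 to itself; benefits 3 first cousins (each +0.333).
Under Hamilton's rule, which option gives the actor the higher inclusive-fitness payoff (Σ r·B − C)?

Option 1: r to a half-sibling = 0.25.
Option 1: Σ r·B − C = (4·0.25·0.3) − 0.34 = -0.04.
Option 2: r to a first cousin = 0.125.
Option 2: Σ r·B − C = (3·0.125·0.333) − 0.11 = 0.014875.
Option 2 has the higher net inclusive-fitness payoff.

Option 2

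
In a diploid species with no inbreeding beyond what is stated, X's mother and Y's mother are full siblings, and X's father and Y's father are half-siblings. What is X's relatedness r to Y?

With two independent routes of shared ancestry, r is the sum of the two contributions.
X and Y are related in two ways: first cousins through their mothers (r = 1/8) and half first cousins through their fathers (r = 1/16).
r = 1/8 + 1/16 = 3/16 = 0.1875.

0.1875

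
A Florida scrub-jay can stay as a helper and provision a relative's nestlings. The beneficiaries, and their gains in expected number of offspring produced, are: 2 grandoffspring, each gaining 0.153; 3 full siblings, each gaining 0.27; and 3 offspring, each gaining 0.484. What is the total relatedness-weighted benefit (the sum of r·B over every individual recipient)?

1.2075

r to a grandoffspring = 0.25 (two parent–offspring links: r = (1/2)^2 = 1/4).
r to a full sibling = 1/2 (full sibs share both parents — two paths of length 2: r = 2·(1/2)^2 = 1/2).
r to an offspring = 0.5 (one parent–offspring link: r = (1/2)^1 = 1/2).
Summing one r·B term per recipient: 2·0.25·0.153 + 3·0.5·0.27 + 3·0.5·0.484 = 1.2075.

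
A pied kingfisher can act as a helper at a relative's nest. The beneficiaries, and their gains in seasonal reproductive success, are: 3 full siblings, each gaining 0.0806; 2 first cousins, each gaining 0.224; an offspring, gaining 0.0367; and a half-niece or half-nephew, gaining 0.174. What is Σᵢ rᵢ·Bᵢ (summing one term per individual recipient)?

r to a full sibling = 1/2 (full sibs share both parents — two paths of length 2: r = 2·(1/2)^2 = 1/2).
r to a first cousin = 1/8 (first cousins share one grandparent pair — two paths of length 4: r = 2·(1/2)^4 = 1/8).
r to an offspring = 1/2 (one parent–offspring link: r = (1/2)^1 = 1/2).
r to a half-niece or half-nephew = 1/8 (half-aunt/uncle↔niece/nephew: one path of length 3: r = (1/2)^3 = 1/8).
Summing one r·B term per recipient: 3·0.5·0.0806 + 2·0.125·0.224 + 1·0.5·0.0367 + 1·0.125·0.174 = 0.217.

0.217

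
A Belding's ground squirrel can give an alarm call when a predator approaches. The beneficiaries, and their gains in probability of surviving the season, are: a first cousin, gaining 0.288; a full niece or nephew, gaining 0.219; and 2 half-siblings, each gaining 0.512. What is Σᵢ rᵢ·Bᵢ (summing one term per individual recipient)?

r to a first cousin = 0.125 (first cousins share one grandparent pair — two paths of length 4: r = 2·(1/2)^4 = 1/8).
r to a full niece or nephew = 0.25 (full aunt/uncle↔niece/nephew: two paths of length 3 through the shared grandparent pair: r = 2·(1/2)^3 = 1/4).
r to a half-sibling = 0.25 (half-sibs share one parent — one path of length 2: r = (1/2)^2 = 1/4).
Summing one r·B term per recipient: 1·0.125·0.288 + 1·0.25·0.219 + 2·0.25·0.512 = 0.34675.

0.34675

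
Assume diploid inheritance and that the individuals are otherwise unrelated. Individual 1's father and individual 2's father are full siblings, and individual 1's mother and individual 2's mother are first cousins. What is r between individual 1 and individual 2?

Relatedness sums over independent paths through distinct common ancestors.
Individual 1 and individual 2 are related in two ways: first cousins through their fathers (r = 1/8) and second cousins through their mothers (r = 1/32).
r = 1/8 + 1/32 = 0.15625.

0.15625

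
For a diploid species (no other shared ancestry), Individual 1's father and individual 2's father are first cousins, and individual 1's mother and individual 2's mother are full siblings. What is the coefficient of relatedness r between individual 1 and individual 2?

0.15625

Independent pedigree routes through distinct common ancestors add.
Individual 1 and individual 2 are related in two ways: second cousins through their fathers (r = 1/32) and first cousins through their mothers (r = 1/8).
r = 1/32 + 1/8 = 0.15625.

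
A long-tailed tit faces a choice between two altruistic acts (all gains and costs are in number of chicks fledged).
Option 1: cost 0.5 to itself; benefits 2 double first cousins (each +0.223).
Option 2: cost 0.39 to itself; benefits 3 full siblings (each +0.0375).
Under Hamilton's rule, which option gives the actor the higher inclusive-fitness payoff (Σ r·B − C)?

Option 2

Option 1: r to a double first cousin = 0.25.
Option 1: Σ r·B − C = (2·0.25·0.223) − 0.5 = -0.3885.
Option 2: r to a full sibling = 0.5.
Option 2: Σ r·B − C = (3·0.5·0.0375) − 0.39 = -0.33375.
Option 2 has the higher net inclusive-fitness payoff.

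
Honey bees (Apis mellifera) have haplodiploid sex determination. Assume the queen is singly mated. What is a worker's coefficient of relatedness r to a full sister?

0.75

Haplodiploid full sisters inherit their father's entire haploid genome identically (contributing 1/2) and on average half of their mother's contribution (1/2 · 1/2 = 1/4); r = 1/2 + 1/4 = 3/4.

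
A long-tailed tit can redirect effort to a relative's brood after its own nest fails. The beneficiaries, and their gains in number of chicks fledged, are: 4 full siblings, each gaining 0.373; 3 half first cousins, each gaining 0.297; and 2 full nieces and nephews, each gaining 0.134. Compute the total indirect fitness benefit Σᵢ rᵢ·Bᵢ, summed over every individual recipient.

r to a full sibling = 0.5 (full sibs share both parents — two paths of length 2: r = 2·(1/2)^2 = 1/2).
r to a half first cousin = 1/16 (half first cousins share one grandparent — one path of length 4: r = (1/2)^4 = 1/16).
r to a full niece or nephew = 0.25 (full aunt/uncle↔niece/nephew: two paths of length 3 through the shared grandparent pair: r = 2·(1/2)^3 = 1/4).
Summing one r·B term per recipient: 4·0.5·0.373 + 3·0.0625·0.297 + 2·0.25·0.134 = 0.8686875.

0.8686875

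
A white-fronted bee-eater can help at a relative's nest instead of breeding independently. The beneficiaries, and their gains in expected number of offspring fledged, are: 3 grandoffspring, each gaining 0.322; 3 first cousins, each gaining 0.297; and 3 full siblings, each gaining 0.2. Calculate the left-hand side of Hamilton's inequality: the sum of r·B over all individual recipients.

r to a grandoffspring = 1/4 (two parent–offspring links: r = (1/2)^2 = 1/4).
r to a first cousin = 0.125 (first cousins share one grandparent pair — two paths of length 4: r = 2·(1/2)^4 = 1/8).
r to a full sibling = 1/2 (full sibs share both parents — two paths of length 2: r = 2·(1/2)^2 = 1/2).
Summing one r·B term per recipient: 3·0.25·0.322 + 3·0.125·0.297 + 3·0.5·0.2 = 0.652875.

0.652875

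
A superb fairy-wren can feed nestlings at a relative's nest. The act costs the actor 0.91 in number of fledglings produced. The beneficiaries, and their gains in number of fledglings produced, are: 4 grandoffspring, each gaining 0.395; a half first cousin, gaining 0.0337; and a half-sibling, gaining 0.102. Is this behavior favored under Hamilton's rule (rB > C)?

No

Hamilton's rule: the trait is favored when the sum of r·B over every recipient exceeds the actor's cost C.
r to a grandoffspring = 0.25 (two parent–offspring links: r = (1/2)^2 = 1/4).
r to a half first cousin = 0.0625 (half first cousins share one grandparent — one path of length 4: r = (1/2)^4 = 1/16).
r to a half-sibling = 0.25 (half-sibs share one parent — one path of length 2: r = (1/2)^2 = 1/4).
Summing one r·B term per recipient: 4·0.25·0.395 + 1·0.0625·0.0337 + 1·0.25·0.102 = 0.42260625.
0.42260625 < 0.91: the indirect benefit is less than the cost.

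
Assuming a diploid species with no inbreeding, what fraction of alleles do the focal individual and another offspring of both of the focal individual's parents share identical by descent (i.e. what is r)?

0.5

Each parent–offspring link contributes a factor of 1/2, and independent paths through distinct common ancestors add.
Full sibs share both parents — two paths of length 2: r = 2·(1/2)^2 = 1/2.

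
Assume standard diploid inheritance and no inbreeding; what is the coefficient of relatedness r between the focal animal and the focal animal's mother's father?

Each parent–offspring link contributes a factor of 1/2, and independent paths through distinct common ancestors add.
Two parent–offspring links: r = (1/2)^2 = 1/4.

0.25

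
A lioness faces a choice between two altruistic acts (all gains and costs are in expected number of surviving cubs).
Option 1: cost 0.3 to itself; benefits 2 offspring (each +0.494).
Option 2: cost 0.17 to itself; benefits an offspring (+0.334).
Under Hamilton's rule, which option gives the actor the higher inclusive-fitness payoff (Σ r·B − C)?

Option 1: r to an offspring = 0.5.
Option 1: Σ r·B − C = (2·0.5·0.494) − 0.3 = 0.194.
Option 2: r to an offspring = 0.5.
Option 2: Σ r·B − C = (1·0.5·0.334) − 0.17 = -0.003.
Option 1 has the higher net inclusive-fitness payoff.

Option 1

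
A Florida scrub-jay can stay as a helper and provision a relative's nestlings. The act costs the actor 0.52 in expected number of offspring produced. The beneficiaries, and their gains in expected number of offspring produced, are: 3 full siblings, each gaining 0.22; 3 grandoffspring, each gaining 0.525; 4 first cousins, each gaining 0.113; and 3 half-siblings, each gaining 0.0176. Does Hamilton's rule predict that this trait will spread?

Yes

Hamilton's rule: the trait is favored when the sum of r·B over every recipient exceeds the actor's cost C.
r to a full sibling = 0.5 (full sibs share both parents — two paths of length 2: r = 2·(1/2)^2 = 1/2).
r to a grandoffspring = 0.25 (two parent–offspring links: r = (1/2)^2 = 1/4).
r to a first cousin = 1/8 (first cousins share one grandparent pair — two paths of length 4: r = 2·(1/2)^4 = 1/8).
r to a half-sibling = 1/4 (half-sibs share one parent — one path of length 2: r = (1/2)^2 = 1/4).
Summing one r·B term per recipient: 3·0.5·0.22 + 3·0.25·0.525 + 4·0.125·0.113 + 3·0.25·0.0176 = 0.79345.
0.79345 > 0.52: the indirect benefit exceeds the cost.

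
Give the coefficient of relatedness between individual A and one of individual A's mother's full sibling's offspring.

0.125

Each parent–offspring link contributes a factor of 1/2, and independent paths through distinct common ancestors add.
First cousins share one grandparent pair — two paths of length 4: r = 2·(1/2)^4 = 1/8.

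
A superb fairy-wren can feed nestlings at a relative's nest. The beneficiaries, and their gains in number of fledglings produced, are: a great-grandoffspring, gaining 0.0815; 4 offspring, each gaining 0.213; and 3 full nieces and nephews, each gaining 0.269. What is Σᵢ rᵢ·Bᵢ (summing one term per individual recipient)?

0.6379375

r to a great-grandoffspring = 1/8 (three parent–offspring links: r = (1/2)^3 = 1/8).
r to an offspring = 1/2 (one parent–offspring link: r = (1/2)^1 = 1/2).
r to a full niece or nephew = 0.25 (full aunt/uncle↔niece/nephew: two paths of length 3 through the shared grandparent pair: r = 2·(1/2)^3 = 1/4).
Summing one r·B term per recipient: 1·0.125·0.0815 + 4·0.5·0.213 + 3·0.25·0.269 = 0.6379375.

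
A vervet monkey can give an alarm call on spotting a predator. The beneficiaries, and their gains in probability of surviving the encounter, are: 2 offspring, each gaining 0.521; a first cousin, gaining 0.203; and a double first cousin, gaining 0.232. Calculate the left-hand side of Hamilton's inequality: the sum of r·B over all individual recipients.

0.604375

r to an offspring = 0.5 (one parent–offspring link: r = (1/2)^1 = 1/2).
r to a first cousin = 1/8 (first cousins share one grandparent pair — two paths of length 4: r = 2·(1/2)^4 = 1/8).
r to a double first cousin = 1/4 (double first cousins share both grandparent pairs — four paths of length 4: r = 4·(1/2)^4 = 1/4).
Summing one r·B term per recipient: 2·0.5·0.521 + 1·0.125·0.203 + 1·0.25·0.232 = 0.604375.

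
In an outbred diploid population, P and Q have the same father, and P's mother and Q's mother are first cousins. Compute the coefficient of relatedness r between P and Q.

0.28125

With two independent routes of shared ancestry, r is the sum of the two contributions.
P and Q are related in two ways: half-sibs through their shared father (r = 1/4) and second cousins through their mothers (r = 1/32).
r = 1/4 + 1/32 = 9/32 = 0.28125.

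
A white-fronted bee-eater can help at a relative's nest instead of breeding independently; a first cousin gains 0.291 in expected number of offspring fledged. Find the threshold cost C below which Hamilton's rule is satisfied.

r to a first cousin = 0.125 (first cousins share one grandparent pair — two paths of length 4: r = 2·(1/2)^4 = 1/8).
Hamilton's rule: n·r·B > C, so the trait is favored while C < n·r·B = 1·0.125·0.291 = 0.036375.

0.036375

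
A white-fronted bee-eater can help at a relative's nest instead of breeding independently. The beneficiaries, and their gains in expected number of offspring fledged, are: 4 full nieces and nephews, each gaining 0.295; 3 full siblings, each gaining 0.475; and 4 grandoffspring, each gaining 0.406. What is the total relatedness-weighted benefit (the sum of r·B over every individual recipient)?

1.4135

r to a full niece or nephew = 0.25 (full aunt/uncle↔niece/nephew: two paths of length 3 through the shared grandparent pair: r = 2·(1/2)^3 = 1/4).
r to a full sibling = 0.5 (full sibs share both parents — two paths of length 2: r = 2·(1/2)^2 = 1/2).
r to a grandoffspring = 0.25 (two parent–offspring links: r = (1/2)^2 = 1/4).
Summing one r·B term per recipient: 4·0.25·0.295 + 3·0.5·0.475 + 4·0.25·0.406 = 1.4135.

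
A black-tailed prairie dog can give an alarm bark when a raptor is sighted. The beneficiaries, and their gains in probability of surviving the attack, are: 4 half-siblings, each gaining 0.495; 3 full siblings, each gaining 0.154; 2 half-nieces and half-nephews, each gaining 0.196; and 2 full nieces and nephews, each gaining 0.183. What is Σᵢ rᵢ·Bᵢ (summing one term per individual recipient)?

r to a half-sibling = 1/4 (half-sibs share one parent — one path of length 2: r = (1/2)^2 = 1/4).
r to a full sibling = 0.5 (full sibs share both parents — two paths of length 2: r = 2·(1/2)^2 = 1/2).
r to a half-niece or half-nephew = 0.125 (half-aunt/uncle↔niece/nephew: one path of length 3: r = (1/2)^3 = 1/8).
r to a full niece or nephew = 0.25 (full aunt/uncle↔niece/nephew: two paths of length 3 through the shared grandparent pair: r = 2·(1/2)^3 = 1/4).
Summing one r·B term per recipient: 4·0.25·0.495 + 3·0.5·0.154 + 2·0.125·0.196 + 2·0.25·0.183 = 0.8665.

0.8665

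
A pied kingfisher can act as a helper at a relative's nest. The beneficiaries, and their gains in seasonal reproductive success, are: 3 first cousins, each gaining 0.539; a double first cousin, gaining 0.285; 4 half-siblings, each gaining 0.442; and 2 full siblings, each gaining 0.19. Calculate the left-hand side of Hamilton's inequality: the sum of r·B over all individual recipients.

r to a first cousin = 0.125 (first cousins share one grandparent pair — two paths of length 4: r = 2·(1/2)^4 = 1/8).
r to a double first cousin = 1/4 (double first cousins share both grandparent pairs — four paths of length 4: r = 4·(1/2)^4 = 1/4).
r to a half-sibling = 0.25 (half-sibs share one parent — one path of length 2: r = (1/2)^2 = 1/4).
r to a full sibling = 0.5 (full sibs share both parents — two paths of length 2: r = 2·(1/2)^2 = 1/2).
Summing one r·B term per recipient: 3·0.125·0.539 + 1·0.25·0.285 + 4·0.25·0.442 + 2·0.5·0.19 = 0.905375.

0.905375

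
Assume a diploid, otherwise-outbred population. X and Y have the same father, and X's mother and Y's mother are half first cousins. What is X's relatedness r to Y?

0.265625

With two independent routes of shared ancestry, r is the sum of the two contributions.
X and Y are related in two ways: half-sibs through their shared father (r = 1/4) and half second cousins through their mothers (r = 1/64).
r = 1/4 + 1/64 = 17/64 = 0.265625.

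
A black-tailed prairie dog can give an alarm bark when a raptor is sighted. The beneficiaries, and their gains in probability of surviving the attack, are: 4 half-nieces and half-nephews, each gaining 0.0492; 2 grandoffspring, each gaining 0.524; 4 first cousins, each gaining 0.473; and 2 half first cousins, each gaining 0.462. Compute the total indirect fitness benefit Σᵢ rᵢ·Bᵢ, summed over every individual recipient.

r to a half-niece or half-nephew = 1/8 (half-aunt/uncle↔niece/nephew: one path of length 3: r = (1/2)^3 = 1/8).
r to a grandoffspring = 1/4 (two parent–offspring links: r = (1/2)^2 = 1/4).
r to a first cousin = 1/8 (first cousins share one grandparent pair — two paths of length 4: r = 2·(1/2)^4 = 1/8).
r to a half first cousin = 0.0625 (half first cousins share one grandparent — one path of length 4: r = (1/2)^4 = 1/16).
Summing one r·B term per recipient: 4·0.125·0.0492 + 2·0.25·0.524 + 4·0.125·0.473 + 2·0.0625·0.462 = 0.58085.

0.58085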